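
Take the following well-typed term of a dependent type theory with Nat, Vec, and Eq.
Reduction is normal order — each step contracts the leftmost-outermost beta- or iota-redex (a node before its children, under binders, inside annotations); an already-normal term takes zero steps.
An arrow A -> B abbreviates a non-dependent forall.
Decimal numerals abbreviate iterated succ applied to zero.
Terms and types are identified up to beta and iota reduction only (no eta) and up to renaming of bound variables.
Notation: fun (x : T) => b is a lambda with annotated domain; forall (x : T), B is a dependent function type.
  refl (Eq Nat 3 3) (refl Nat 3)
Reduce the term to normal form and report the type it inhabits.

resulting normal form:
  refl (Eq Nat 3 3) (refl Nat 3)
inferred type:
  Eq (Eq Nat 3 3) (refl Nat 3) (refl Nat 3)
observation: the term is already in normal form.


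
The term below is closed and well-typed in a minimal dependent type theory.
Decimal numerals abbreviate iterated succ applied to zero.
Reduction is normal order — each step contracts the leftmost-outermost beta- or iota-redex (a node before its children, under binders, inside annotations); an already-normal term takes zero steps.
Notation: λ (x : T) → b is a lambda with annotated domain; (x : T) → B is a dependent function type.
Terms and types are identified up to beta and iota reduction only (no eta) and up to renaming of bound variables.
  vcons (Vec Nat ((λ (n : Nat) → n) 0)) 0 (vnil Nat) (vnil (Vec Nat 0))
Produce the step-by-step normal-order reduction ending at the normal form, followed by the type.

normal-order reduction:
  vcons (Vec Nat ((λ (n : Nat) → n) 0)) 0 (vnil Nat) (vnil (Vec Nat 0))
  ~> vcons (Vec Nat 0) 0 (vnil Nat) (vnil (Vec Nat 0))
inferred type:
  Vec (Vec Nat 0) 1


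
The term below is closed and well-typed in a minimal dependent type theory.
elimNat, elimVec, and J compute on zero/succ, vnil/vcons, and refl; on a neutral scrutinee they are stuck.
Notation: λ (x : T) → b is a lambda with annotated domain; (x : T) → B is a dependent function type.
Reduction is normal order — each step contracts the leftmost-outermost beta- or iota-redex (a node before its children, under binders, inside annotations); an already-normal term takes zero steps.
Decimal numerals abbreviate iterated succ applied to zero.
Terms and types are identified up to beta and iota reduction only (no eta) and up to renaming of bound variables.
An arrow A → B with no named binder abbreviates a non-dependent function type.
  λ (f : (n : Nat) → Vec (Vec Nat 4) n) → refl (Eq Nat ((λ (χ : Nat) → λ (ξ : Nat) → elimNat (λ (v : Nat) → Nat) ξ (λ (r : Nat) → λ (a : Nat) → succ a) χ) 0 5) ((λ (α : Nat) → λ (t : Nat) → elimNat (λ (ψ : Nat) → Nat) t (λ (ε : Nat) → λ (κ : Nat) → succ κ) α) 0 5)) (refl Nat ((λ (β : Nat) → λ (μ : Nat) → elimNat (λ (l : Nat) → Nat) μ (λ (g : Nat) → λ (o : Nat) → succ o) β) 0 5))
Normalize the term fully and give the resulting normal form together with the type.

reduced normal form:
  λ (f : (n : Nat) → Vec (Vec Nat 4) n) → refl (Eq Nat 5 5) (refl Nat 5)
the term's type:
  ((f : Nat) → Vec (Vec Nat 4) f) → Eq (Eq Nat 5 5) (refl Nat 5) (refl Nat 5)


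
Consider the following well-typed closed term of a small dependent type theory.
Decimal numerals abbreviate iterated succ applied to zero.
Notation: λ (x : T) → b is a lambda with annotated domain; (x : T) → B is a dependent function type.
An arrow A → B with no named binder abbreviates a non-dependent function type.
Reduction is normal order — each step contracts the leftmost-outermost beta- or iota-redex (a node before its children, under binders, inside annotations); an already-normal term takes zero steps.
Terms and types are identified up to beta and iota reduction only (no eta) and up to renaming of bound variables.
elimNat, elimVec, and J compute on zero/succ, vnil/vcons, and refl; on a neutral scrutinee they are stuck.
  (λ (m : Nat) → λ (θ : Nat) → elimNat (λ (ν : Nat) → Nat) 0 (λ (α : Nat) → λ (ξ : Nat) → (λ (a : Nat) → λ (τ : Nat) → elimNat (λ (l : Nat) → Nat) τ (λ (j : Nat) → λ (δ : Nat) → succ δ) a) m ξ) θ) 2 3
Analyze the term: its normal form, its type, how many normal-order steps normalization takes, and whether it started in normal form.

reduced normal form:
  6
the term's type:
  Nat
steps to reach normal form (normal order): 39
started in normal form: no
first redex: a beta-redex


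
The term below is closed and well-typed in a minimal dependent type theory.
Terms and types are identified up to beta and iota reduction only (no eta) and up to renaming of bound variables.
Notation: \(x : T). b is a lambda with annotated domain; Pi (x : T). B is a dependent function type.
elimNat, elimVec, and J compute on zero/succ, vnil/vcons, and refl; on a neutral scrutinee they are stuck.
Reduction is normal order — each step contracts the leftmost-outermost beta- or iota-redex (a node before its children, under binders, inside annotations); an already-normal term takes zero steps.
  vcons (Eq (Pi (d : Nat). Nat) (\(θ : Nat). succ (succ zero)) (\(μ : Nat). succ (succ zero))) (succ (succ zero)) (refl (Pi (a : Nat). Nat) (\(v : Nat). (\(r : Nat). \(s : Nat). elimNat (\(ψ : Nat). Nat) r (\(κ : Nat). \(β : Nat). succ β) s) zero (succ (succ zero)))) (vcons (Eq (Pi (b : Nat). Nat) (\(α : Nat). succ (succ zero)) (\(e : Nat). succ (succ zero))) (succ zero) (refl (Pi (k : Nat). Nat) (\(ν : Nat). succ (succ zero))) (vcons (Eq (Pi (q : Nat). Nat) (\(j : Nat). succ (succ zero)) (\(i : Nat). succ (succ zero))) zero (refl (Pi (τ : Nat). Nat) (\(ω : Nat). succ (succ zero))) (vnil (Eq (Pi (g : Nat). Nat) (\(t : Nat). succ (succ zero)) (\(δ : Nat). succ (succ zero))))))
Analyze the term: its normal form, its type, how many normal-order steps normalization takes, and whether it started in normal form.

normal form:
  vcons (Eq (Pi (d : Nat). Nat) (\(θ : Nat). succ (succ zero)) (\(μ : Nat). succ (succ zero))) (succ (succ zero)) (refl (Pi (a : Nat). Nat) (\(v : Nat). succ (succ zero))) (vcons (Eq (Pi (r : Nat). Nat) (\(s : Nat). succ (succ zero)) (\(ψ : Nat). succ (succ zero))) (succ zero) (refl (Pi (κ : Nat). Nat) (\(β : Nat). succ (succ zero))) (vcons (Eq (Pi (b : Nat). Nat) (\(α : Nat). succ (succ zero)) (\(e : Nat). succ (succ zero))) zero (refl (Pi (k : Nat). Nat) (\(ν : Nat). succ (succ zero))) (vnil (Eq (Pi (q : Nat). Nat) (\(j : Nat). succ (succ zero)) (\(i : Nat). succ (succ zero))))))
the term's type:
  Vec (Eq (Pi (d : Nat). Nat) (\(θ : Nat). succ (succ zero)) (\(μ : Nat). succ (succ zero))) (succ (succ (succ zero)))
reduction steps (normal order): 9
term was already normal: no
first contracted redex: a beta-redex


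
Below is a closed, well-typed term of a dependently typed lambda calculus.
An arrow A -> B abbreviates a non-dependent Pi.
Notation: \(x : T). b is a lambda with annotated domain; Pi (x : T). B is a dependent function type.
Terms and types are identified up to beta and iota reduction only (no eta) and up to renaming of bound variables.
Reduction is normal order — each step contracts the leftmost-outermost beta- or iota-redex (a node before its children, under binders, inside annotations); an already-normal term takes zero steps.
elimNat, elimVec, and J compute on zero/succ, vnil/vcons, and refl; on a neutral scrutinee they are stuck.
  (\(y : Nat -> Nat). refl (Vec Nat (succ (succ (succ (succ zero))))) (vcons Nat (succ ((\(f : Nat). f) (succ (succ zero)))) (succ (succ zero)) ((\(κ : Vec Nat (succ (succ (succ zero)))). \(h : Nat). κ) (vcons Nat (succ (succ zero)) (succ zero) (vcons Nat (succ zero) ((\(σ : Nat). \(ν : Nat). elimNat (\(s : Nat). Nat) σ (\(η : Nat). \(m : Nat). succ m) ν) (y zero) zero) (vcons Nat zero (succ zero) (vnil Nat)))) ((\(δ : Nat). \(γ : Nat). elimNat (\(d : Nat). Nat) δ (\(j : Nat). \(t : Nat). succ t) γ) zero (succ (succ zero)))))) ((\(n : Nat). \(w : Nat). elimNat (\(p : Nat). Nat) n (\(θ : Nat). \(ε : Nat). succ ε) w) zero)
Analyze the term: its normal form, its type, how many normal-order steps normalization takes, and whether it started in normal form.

reduced normal form:
  refl (Vec Nat (succ (succ (succ (succ zero))))) (vcons Nat (succ (succ (succ zero))) (succ (succ zero)) (vcons Nat (succ (succ zero)) (succ zero) (vcons Nat (succ zero) zero (vcons Nat zero (succ zero) (vnil Nat)))))
the term's type:
  Eq (Vec Nat (succ (succ (succ (succ zero))))) (vcons Nat (succ (succ (succ zero))) (succ (succ zero)) (vcons Nat (succ (succ zero)) (succ zero) (vcons Nat (succ zero) zero (vcons Nat zero (succ zero) (vnil Nat))))) (vcons Nat (succ (succ (succ zero))) (succ (succ zero)) (vcons Nat (succ (succ zero)) (succ zero) (vcons Nat (succ zero) zero (vcons Nat zero (succ zero) (vnil Nat)))))
normal-order step count: 10
term was already normal: no
first contracted redex: a beta-redex


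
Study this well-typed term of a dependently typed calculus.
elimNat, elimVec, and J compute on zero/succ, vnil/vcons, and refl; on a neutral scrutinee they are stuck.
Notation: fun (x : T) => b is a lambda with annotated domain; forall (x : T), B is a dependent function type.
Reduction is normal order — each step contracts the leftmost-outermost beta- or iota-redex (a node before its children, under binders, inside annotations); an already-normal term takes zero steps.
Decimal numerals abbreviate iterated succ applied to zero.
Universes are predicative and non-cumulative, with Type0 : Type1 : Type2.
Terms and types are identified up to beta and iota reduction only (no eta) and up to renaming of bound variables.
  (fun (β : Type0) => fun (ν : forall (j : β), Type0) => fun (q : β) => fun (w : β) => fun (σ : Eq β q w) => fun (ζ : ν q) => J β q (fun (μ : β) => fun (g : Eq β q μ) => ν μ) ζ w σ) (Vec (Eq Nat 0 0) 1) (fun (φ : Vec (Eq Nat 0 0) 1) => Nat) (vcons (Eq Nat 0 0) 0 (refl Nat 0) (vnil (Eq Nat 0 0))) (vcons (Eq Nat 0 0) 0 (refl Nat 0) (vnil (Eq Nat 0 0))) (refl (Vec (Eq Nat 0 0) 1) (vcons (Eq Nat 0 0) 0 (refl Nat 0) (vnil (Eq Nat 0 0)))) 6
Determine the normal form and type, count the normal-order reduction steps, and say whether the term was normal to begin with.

normal form:
  6
inferred type:
  Nat
normal-order step count: 7
term was already normal: no
first contracted redex: a beta-redex


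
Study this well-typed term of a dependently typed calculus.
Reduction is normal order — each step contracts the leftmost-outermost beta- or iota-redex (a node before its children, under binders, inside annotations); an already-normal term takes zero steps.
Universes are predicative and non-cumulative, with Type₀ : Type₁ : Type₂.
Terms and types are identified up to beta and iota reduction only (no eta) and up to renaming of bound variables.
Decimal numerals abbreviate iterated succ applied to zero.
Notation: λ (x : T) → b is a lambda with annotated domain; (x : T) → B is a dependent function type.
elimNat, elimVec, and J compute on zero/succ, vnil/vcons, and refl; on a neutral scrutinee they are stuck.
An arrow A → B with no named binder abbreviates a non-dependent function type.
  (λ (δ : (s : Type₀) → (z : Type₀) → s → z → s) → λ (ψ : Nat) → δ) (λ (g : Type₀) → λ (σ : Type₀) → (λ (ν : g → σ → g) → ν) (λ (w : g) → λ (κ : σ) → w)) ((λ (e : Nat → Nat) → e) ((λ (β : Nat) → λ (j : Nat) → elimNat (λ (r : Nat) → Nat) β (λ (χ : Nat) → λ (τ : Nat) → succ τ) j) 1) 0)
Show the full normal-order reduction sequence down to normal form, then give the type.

normal-order reduction sequence:
  (λ (δ : (s : Type₀) → (z : Type₀) → s → z → s) → λ (ψ : Nat) → δ) (λ (g : Type₀) → λ (σ : Type₀) → (λ (ν : g → σ → g) → ν) (λ (w : g) → λ (κ : σ) → w)) ((λ (e : Nat → Nat) → e) ((λ (β : Nat) → λ (j : Nat) → elimNat (λ (r : Nat) → Nat) β (λ (χ : Nat) → λ (τ : Nat) → succ τ) j) 1) 0)
  ~> (λ (δ : Nat) → λ (s : Type₀) → λ (z : Type₀) → (λ (ψ : s → z → s) → ψ) (λ (g : s) → λ (σ : z) → g)) ((λ (ν : Nat → Nat) → ν) ((λ (w : Nat) → λ (κ : Nat) → elimNat (λ (e : Nat) → Nat) w (λ (β : Nat) → λ (j : Nat) → succ j) κ) 1) 0)
  ~> λ (δ : Type₀) → λ (s : Type₀) → (λ (z : δ → s → δ) → z) (λ (ψ : δ) → λ (g : s) → ψ)
  ~> λ (δ : Type₀) → λ (s : Type₀) → λ (z : δ) → λ (ψ : s) → z
the term's type:
  (δ : Type₀) → (s : Type₀) → δ → s → δ


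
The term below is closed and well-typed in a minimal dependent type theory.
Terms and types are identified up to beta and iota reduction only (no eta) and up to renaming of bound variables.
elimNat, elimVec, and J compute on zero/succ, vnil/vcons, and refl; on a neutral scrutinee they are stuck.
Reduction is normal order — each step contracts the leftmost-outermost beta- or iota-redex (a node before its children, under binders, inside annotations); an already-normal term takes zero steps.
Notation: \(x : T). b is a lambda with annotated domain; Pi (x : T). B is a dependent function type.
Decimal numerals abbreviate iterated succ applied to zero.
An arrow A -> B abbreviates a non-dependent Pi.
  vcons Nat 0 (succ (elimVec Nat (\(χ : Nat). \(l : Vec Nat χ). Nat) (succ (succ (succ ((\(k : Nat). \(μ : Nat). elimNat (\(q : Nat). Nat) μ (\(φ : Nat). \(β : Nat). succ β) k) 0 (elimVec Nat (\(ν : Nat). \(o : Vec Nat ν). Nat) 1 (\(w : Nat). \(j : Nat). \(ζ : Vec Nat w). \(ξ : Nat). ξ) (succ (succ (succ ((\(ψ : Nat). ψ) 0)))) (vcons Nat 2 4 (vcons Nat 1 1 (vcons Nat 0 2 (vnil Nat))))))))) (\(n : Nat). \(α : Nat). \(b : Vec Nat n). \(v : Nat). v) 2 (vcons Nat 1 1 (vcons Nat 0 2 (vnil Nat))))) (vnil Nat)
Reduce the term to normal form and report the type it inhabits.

resulting normal form:
  vcons Nat 0 5 (vnil Nat)
the term's type:
  Vec Nat 1
observation: contracting an elimVec iota-redex first, the term normalizes in 30 steps.


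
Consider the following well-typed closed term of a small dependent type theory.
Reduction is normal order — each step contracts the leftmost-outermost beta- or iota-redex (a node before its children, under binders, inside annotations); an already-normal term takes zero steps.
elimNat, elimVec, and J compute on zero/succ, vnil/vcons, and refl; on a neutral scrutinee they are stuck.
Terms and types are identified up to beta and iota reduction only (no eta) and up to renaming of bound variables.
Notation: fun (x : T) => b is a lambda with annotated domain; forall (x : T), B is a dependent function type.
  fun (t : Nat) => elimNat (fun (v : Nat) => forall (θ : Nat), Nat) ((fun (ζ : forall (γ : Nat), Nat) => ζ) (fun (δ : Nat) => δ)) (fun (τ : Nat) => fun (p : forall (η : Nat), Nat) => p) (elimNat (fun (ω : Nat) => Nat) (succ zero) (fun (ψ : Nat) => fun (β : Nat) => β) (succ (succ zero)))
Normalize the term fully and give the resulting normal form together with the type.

reduced normal form:
  fun (t : Nat) => fun (v : Nat) => v
inferred type:
  forall (t : Nat), forall (v : Nat), Nat


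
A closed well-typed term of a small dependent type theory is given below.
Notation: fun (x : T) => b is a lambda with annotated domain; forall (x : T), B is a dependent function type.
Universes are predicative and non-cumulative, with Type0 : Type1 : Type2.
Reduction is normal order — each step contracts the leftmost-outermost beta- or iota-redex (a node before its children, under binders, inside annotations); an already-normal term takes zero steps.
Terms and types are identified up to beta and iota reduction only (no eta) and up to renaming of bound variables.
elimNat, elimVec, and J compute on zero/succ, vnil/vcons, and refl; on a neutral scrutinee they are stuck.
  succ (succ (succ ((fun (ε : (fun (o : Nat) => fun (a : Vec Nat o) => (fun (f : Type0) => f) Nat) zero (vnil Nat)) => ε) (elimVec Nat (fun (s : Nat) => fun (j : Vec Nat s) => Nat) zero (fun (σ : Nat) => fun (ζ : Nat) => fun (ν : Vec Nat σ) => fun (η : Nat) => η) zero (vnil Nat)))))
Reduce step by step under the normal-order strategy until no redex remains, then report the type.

normal-order reduction sequence:
  succ (succ (succ ((fun (ε : (fun (o : Nat) => fun (a : Vec Nat o) => (fun (f : Type0) => f) Nat) zero (vnil Nat)) => ε) (elimVec Nat (fun (s : Nat) => fun (j : Vec Nat s) => Nat) zero (fun (σ : Nat) => fun (ζ : Nat) => fun (ν : Vec Nat σ) => fun (η : Nat) => η) zero (vnil Nat)))))
  ~> succ (succ (succ (elimVec Nat (fun (ε : Nat) => fun (o : Vec Nat ε) => Nat) zero (fun (a : Nat) => fun (f : Nat) => fun (s : Vec Nat a) => fun (j : Nat) => j) zero (vnil Nat))))
  ~> succ (succ (succ zero))
type:
  Nat


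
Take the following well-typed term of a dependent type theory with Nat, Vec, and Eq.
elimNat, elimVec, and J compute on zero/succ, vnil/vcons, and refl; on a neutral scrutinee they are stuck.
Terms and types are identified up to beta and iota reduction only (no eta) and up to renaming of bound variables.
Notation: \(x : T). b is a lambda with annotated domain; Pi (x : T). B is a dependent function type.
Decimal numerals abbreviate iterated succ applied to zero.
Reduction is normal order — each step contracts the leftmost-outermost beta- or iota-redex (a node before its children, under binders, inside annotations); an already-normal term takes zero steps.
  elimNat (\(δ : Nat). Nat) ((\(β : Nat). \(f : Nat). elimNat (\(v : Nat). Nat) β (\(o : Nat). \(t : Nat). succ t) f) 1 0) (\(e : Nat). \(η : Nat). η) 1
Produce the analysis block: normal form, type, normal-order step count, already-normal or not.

resulting normal form:
  1
type:
  Nat
steps to reach normal form (normal order): 7
started in normal form: no
first contracted redex: an elimNat iota-redex


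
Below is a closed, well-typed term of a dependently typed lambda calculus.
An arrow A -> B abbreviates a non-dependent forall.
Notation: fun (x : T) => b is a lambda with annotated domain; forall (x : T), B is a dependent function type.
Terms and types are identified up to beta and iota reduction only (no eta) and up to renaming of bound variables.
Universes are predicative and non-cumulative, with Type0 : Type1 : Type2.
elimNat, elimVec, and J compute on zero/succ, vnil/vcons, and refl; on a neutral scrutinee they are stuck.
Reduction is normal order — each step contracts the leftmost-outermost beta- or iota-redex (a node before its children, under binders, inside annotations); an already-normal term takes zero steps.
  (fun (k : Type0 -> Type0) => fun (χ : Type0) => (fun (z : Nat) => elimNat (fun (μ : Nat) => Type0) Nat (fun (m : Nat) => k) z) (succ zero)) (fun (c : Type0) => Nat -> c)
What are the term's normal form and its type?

normal form:
  fun (k : Type0) => Nat -> Nat
type:
  Type0 -> Type0
observation: the term reaches its normal form after 6 normal-order steps.


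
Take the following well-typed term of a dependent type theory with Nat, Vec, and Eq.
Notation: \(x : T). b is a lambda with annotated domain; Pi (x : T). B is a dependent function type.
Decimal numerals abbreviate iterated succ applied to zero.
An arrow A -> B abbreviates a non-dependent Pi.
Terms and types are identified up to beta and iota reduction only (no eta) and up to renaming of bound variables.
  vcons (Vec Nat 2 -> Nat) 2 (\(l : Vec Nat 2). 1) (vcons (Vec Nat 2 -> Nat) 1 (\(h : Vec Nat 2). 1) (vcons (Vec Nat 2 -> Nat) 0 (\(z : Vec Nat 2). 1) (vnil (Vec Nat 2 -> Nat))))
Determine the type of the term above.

the term's type:
  Vec (Vec Nat 2 -> Nat) 3


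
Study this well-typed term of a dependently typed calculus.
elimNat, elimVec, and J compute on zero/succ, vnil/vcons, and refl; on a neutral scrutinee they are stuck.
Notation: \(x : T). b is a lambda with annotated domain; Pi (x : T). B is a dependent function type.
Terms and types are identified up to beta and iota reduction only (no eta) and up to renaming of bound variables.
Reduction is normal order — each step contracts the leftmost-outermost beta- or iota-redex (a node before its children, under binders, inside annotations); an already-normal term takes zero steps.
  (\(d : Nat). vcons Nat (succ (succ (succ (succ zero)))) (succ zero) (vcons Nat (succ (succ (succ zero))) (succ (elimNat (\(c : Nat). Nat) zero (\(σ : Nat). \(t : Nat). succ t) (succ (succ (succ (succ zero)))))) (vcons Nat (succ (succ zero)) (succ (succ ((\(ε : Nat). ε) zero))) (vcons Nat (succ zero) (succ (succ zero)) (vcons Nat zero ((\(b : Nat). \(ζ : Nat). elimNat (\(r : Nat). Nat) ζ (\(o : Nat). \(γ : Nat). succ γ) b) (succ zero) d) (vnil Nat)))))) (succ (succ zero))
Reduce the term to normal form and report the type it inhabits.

normal form:
  vcons Nat (succ (succ (succ (succ zero)))) (succ zero) (vcons Nat (succ (succ (succ zero))) (succ (succ (succ (succ (succ zero))))) (vcons Nat (succ (succ zero)) (succ (succ zero)) (vcons Nat (succ zero) (succ (succ zero)) (vcons Nat zero (succ (succ (succ zero))) (vnil Nat)))))
inferred type:
  Vec Nat (succ (succ (succ (succ (succ zero)))))


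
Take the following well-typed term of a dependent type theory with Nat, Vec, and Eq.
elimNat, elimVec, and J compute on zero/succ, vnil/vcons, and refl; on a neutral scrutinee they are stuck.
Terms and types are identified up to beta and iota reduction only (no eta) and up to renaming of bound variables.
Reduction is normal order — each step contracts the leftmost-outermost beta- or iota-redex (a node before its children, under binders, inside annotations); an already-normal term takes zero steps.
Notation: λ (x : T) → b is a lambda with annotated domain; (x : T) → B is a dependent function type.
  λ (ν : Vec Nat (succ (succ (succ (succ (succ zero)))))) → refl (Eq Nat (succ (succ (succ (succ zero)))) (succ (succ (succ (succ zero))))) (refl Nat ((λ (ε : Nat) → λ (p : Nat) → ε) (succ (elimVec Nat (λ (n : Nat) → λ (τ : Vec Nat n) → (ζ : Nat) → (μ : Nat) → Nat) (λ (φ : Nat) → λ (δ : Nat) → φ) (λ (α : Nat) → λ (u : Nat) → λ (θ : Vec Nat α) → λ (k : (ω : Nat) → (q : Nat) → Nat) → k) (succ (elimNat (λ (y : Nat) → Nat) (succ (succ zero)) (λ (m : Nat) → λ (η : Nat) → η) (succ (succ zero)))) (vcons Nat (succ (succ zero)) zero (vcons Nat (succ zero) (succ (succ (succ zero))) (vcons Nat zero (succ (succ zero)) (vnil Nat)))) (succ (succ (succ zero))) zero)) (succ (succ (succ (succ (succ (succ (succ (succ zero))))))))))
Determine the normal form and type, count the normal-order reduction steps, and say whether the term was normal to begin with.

resulting normal form:
  λ (ν : Vec Nat (succ (succ (succ (succ (succ zero)))))) → refl (Eq Nat (succ (succ (succ (succ zero)))) (succ (succ (succ (succ zero))))) (refl Nat (succ (succ (succ (succ zero)))))
inferred type:
  (ν : Vec Nat (succ (succ (succ (succ (succ zero)))))) → Eq (Eq Nat (succ (succ (succ (succ zero)))) (succ (succ (succ (succ zero))))) (refl Nat (succ (succ (succ (succ zero))))) (refl Nat (succ (succ (succ (succ zero)))))
steps to reach normal form (normal order): 20
term was already normal: no
first contracted redex: a beta-redex


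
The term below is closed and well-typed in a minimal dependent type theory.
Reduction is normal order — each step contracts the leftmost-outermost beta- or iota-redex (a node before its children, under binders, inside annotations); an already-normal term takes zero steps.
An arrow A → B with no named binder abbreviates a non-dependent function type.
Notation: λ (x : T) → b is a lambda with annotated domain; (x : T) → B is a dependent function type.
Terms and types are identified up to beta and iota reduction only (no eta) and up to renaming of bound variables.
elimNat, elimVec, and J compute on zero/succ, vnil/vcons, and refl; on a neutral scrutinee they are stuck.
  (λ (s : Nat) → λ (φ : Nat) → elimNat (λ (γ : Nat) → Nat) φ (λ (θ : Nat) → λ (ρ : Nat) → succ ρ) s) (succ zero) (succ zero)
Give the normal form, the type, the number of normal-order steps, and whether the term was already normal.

reduced normal form:
  succ (succ zero)
the term's type:
  Nat
reduction steps (normal order): 6
started in normal form: no
first redex: a beta-redex


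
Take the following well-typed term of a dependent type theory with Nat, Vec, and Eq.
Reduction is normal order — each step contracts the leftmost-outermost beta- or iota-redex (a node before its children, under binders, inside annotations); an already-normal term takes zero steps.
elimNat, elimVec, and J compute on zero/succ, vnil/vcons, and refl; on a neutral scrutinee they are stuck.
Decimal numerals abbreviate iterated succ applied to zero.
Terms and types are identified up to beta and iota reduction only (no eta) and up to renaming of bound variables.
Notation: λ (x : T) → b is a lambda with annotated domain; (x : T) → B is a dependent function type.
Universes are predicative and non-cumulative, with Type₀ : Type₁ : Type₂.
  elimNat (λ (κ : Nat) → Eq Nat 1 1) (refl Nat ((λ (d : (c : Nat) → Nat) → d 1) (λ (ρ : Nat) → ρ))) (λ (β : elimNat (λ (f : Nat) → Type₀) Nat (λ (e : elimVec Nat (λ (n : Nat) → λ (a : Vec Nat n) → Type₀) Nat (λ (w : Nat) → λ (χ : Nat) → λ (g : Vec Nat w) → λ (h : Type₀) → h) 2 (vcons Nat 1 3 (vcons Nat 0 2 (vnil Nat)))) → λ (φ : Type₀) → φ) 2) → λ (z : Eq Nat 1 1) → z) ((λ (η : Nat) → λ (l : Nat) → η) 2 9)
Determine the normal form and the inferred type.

normal form:
  refl Nat 1
type:
  Eq Nat 1 1
observation: the leftmost-outermost redex is a beta-redex, and normalization takes 18 steps.


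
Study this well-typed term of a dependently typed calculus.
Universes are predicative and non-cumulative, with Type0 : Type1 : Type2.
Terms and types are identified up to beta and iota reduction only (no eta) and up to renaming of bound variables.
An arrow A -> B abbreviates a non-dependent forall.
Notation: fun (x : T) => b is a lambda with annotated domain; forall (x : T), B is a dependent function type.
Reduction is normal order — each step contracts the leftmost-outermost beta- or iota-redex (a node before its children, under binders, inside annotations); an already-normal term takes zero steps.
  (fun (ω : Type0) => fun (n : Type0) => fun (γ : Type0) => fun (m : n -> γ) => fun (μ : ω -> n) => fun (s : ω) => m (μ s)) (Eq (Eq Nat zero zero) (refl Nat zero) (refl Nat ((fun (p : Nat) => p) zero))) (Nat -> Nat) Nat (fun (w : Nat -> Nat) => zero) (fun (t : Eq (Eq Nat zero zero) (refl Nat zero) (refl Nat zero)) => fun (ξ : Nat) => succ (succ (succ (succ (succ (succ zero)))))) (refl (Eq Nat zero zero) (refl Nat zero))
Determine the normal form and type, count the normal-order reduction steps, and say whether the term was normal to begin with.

normal form:
  zero
the term's type:
  Nat
normal-order step count: 7
term was already normal: no
first contracted redex: a beta-redex


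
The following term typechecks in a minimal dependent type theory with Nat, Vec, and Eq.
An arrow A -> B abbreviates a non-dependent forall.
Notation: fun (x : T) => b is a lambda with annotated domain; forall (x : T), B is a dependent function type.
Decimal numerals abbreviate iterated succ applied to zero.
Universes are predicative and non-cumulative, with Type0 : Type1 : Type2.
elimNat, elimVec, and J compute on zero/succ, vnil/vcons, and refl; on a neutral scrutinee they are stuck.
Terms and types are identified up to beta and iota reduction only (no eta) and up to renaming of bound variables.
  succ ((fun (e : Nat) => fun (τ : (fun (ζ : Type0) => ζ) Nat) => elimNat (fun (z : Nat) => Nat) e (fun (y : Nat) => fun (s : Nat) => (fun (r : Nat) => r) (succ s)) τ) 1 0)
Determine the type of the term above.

type:
  Nat


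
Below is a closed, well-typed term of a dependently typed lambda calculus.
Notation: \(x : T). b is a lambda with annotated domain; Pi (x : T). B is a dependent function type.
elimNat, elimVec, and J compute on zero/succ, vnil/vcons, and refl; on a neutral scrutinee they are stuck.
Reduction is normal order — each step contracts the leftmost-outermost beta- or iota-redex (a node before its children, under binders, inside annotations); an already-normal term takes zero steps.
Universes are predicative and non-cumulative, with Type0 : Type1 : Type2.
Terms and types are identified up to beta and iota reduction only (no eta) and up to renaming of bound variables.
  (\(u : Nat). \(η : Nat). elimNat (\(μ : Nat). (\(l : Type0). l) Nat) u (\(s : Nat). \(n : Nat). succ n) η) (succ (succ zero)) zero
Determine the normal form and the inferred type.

normal form:
  succ (succ zero)
inferred type:
  Nat
observation: 3 normal-order steps separate the term from its normal form.


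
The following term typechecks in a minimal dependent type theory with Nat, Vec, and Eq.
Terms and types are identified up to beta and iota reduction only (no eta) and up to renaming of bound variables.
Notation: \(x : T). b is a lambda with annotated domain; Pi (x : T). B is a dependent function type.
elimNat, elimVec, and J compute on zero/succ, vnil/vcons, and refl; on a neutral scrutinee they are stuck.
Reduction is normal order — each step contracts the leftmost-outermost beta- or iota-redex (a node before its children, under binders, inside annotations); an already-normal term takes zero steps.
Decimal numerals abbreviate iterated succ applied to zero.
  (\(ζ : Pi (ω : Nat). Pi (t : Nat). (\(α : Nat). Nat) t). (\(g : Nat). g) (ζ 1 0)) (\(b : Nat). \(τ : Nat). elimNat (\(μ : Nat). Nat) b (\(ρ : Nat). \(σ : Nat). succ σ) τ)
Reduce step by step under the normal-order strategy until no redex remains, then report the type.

normal-order reduction:
  (\(ζ : Pi (ω : Nat). Pi (t : Nat). (\(α : Nat). Nat) t). (\(g : Nat). g) (ζ 1 0)) (\(b : Nat). \(τ : Nat). elimNat (\(μ : Nat). Nat) b (\(ρ : Nat). \(σ : Nat). succ σ) τ)
  ~> (\(ζ : Nat). ζ) ((\(ω : Nat). \(t : Nat). elimNat (\(α : Nat). Nat) ω (\(g : Nat). \(b : Nat). succ b) t) 1 0)
  ~> (\(ζ : Nat). \(ω : Nat). elimNat (\(t : Nat). Nat) ζ (\(α : Nat). \(g : Nat). succ g) ω) 1 0
  ~> (\(ζ : Nat). elimNat (\(ω : Nat). Nat) 1 (\(t : Nat). \(α : Nat). succ α) ζ) 0
  ~> elimNat (\(ζ : Nat). Nat) 1 (\(ω : Nat). \(t : Nat). succ t) 0
  ~> 1
the term's type:
  Nat


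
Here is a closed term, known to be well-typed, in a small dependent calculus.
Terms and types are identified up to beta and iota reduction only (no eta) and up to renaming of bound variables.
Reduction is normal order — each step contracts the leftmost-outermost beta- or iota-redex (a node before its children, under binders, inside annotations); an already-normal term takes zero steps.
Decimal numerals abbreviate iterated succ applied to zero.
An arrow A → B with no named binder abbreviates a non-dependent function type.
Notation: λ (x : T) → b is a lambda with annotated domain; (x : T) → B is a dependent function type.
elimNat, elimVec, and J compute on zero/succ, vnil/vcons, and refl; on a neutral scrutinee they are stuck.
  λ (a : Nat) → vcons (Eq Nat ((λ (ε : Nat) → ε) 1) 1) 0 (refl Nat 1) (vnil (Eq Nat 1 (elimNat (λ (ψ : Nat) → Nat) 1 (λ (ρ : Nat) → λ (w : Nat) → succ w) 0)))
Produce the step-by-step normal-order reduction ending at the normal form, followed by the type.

normal-order reduction sequence:
  λ (a : Nat) → vcons (Eq Nat ((λ (ε : Nat) → ε) 1) 1) 0 (refl Nat 1) (vnil (Eq Nat 1 (elimNat (λ (ψ : Nat) → Nat) 1 (λ (ρ : Nat) → λ (w : Nat) → succ w) 0)))
  ~> λ (a : Nat) → vcons (Eq Nat 1 1) 0 (refl Nat 1) (vnil (Eq Nat 1 (elimNat (λ (ε : Nat) → Nat) 1 (λ (ψ : Nat) → λ (ρ : Nat) → succ ρ) 0)))
  ~> λ (a : Nat) → vcons (Eq Nat 1 1) 0 (refl Nat 1) (vnil (Eq Nat 1 1))
type:
  Nat → Vec (Eq Nat 1 1) 1


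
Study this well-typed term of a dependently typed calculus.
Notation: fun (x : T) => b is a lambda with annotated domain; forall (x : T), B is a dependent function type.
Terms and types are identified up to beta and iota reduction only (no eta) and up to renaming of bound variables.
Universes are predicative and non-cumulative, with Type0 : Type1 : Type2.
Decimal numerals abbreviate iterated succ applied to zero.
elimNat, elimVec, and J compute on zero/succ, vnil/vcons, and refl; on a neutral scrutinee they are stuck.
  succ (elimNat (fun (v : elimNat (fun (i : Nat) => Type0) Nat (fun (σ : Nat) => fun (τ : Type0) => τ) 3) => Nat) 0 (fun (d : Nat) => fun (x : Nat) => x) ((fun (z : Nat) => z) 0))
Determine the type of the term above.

type:
  Nat


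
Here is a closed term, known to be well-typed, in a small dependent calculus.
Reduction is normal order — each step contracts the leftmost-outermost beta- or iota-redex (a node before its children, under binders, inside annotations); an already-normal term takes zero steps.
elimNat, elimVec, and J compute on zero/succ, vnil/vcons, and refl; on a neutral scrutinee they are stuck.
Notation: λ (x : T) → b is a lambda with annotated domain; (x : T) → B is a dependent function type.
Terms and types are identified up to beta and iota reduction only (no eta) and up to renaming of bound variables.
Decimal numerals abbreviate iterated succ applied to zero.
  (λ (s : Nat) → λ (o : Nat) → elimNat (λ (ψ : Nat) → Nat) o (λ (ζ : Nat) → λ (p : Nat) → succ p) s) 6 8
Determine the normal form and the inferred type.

normal form:
  14
inferred type:
  Nat
observation: 21 normal-order steps normalize the term, beginning with a beta-redex.


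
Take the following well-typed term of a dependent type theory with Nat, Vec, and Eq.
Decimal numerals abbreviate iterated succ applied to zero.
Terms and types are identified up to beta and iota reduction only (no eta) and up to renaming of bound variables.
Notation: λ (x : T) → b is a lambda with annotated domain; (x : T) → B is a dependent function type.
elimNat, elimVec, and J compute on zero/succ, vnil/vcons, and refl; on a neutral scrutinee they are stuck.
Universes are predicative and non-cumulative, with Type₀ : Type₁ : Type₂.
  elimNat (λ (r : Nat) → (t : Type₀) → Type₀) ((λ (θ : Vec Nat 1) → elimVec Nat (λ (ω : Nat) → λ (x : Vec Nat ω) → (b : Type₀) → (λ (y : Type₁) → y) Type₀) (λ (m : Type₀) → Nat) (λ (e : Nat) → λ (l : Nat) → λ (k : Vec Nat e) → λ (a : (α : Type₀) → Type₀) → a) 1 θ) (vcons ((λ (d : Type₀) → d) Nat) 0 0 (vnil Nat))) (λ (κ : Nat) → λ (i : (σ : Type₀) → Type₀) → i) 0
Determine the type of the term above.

type:
  (r : Type₀) → Type₀


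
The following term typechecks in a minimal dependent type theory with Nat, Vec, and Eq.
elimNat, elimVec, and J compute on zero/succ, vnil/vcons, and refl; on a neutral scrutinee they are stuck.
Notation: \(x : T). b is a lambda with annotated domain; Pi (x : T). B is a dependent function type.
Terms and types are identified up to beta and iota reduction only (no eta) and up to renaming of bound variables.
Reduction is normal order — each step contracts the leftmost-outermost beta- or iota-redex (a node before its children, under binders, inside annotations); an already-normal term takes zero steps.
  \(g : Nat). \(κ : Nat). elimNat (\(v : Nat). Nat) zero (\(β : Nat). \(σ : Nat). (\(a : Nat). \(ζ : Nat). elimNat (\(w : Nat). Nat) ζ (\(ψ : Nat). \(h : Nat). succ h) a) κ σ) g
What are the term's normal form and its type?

normal form:
  \(g : Nat). \(κ : Nat). elimNat (\(v : Nat). Nat) zero (\(β : Nat). \(σ : Nat). elimNat (\(a : Nat). Nat) σ (\(ζ : Nat). \(w : Nat). succ w) κ) g
the term's type:
  Pi (g : Nat). Pi (κ : Nat). Nat
observation: contracting a beta-redex first, the term normalizes in 2 steps.


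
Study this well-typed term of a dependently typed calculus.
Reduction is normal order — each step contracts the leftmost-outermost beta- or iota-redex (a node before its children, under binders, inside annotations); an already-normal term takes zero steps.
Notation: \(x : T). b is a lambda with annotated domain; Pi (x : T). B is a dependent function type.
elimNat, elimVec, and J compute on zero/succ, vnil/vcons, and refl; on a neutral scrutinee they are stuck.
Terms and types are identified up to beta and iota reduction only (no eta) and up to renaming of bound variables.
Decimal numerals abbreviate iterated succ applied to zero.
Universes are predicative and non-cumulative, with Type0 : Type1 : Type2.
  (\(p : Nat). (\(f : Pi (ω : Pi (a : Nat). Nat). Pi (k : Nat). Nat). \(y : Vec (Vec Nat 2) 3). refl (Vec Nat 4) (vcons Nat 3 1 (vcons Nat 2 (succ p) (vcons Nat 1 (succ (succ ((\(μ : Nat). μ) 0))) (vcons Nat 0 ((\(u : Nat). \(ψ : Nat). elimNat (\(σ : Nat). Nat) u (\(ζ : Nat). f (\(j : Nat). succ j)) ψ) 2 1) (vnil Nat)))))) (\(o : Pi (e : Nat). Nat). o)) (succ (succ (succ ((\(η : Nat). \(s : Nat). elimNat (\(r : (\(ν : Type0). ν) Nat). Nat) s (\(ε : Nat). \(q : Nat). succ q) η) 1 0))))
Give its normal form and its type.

resulting normal form:
  \(p : Vec (Vec Nat 2) 3). refl (Vec Nat 4) (vcons Nat 3 1 (vcons Nat 2 5 (vcons Nat 1 2 (vcons Nat 0 3 (vnil Nat)))))
the term's type:
  Pi (p : Vec (Vec Nat 2) 3). Eq (Vec Nat 4) (vcons Nat 3 1 (vcons Nat 2 5 (vcons Nat 1 2 (vcons Nat 0 3 (vnil Nat))))) (vcons Nat 3 1 (vcons Nat 2 5 (vcons Nat 1 2 (vcons Nat 0 3 (vnil Nat)))))


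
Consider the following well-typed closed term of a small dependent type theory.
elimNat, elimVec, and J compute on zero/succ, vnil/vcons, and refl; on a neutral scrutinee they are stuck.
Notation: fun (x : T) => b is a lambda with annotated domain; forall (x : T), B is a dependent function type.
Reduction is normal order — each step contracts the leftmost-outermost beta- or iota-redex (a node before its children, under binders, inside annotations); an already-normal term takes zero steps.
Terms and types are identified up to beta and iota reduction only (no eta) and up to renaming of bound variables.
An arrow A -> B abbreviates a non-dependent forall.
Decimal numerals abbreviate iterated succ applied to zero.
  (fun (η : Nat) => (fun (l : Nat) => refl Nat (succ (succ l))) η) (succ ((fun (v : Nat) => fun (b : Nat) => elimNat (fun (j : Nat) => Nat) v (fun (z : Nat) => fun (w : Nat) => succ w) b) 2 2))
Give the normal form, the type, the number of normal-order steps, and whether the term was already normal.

normal form:
  refl Nat 7
type:
  Eq Nat 7 7
reduction steps (normal order): 11
started in normal form: no
first redex: a beta-redex


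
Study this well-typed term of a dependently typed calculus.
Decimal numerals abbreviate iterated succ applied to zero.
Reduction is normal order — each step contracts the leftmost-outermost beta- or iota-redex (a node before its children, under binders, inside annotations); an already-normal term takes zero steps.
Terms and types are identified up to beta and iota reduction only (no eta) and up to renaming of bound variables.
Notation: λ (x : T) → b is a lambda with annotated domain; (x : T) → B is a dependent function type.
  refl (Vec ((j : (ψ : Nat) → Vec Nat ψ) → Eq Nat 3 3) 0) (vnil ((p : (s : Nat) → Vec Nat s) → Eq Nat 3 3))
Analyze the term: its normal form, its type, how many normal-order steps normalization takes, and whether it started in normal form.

reduced normal form:
  refl (Vec ((j : (ψ : Nat) → Vec Nat ψ) → Eq Nat 3 3) 0) (vnil ((p : (s : Nat) → Vec Nat s) → Eq Nat 3 3))
type:
  Eq (Vec ((j : (ψ : Nat) → Vec Nat ψ) → Eq Nat 3 3) 0) (vnil ((p : (s : Nat) → Vec Nat s) → Eq Nat 3 3)) (vnil ((η : (ω : Nat) → Vec Nat ω) → Eq Nat 3 3))
reduction steps (normal order): 0
already normal: yes


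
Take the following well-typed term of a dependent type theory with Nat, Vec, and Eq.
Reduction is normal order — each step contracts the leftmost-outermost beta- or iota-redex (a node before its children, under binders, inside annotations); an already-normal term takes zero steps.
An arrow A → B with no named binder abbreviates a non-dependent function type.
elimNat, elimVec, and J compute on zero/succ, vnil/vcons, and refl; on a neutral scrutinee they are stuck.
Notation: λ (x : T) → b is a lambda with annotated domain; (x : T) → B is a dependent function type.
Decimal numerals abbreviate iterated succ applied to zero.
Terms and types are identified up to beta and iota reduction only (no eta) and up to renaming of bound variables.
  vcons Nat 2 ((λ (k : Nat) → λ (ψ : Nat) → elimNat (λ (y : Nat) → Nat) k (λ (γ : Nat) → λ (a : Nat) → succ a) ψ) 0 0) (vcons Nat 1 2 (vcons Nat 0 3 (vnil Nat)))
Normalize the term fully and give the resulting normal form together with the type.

resulting normal form:
  vcons Nat 2 0 (vcons Nat 1 2 (vcons Nat 0 3 (vnil Nat)))
inferred type:
  Vec Nat 3
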